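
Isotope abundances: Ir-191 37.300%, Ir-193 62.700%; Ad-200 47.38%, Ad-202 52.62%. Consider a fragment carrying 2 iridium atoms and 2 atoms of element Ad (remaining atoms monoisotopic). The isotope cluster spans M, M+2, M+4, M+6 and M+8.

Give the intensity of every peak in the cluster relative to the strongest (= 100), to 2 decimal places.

8.68 : 48.44 : 100.00 : 90.43 : 30.24

Iridium pattern (n=2): 0.139129 : 0.467742 : 0.393129
Element Ad pattern (n=2): 0.22448644 : 0.49862712 : 0.27688644
Convolve the two distributions (both contribute in 2-u steps):
  M: 0.139129×0.22448644 = 0.031233
  M+2: 0.139129×0.49862712 + 0.467742×0.22448644 = 0.174375
  M+4: 0.139129×0.27688644 + 0.467742×0.49862712 + 0.393129×0.22448644 = 0.360004
  M+6: 0.467742×0.27688644 + 0.393129×0.49862712 = 0.325536
  M+8: 0.393129×0.27688644 = 0.108852
Scale to base peak (0.360004) = 100: 8.68 : 48.44 : 100.00 : 90.43 : 30.24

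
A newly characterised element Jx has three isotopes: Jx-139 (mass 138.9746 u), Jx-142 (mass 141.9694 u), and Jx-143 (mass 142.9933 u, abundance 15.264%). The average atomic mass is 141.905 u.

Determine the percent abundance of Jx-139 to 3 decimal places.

7.369%

Let x and y be the fractions of Jx-139 and Jx-142. Then x + y = 1 − 0.15264 = 0.84736 and 138.9746x + 141.9694y = 141.905 − 0.15264×142.9933 = 120.078502688.
Substituting: 138.9746x + 141.9694(0.84736 − x) = 120.078502688
(138.9746 − 141.9694)x = -0.220688096  ⇒  x = 0.07369, y = 0.77367
Jx-139: 7.369%, Jx-142: 77.367%.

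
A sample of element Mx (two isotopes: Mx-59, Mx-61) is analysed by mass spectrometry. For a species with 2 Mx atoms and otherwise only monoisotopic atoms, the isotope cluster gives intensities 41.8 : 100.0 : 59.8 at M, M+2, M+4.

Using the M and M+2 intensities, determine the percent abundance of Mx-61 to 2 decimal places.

Write p for the Mx-59 fraction. I(M+2)/I(M) = [C(2,1)·p^1·(1−p)] / p^2 = 2·(1−p)/p = 100.0/41.8 = 2.3923
(1−p)/p = 2.3923/2 = 1.1962  ⇒  p = 1/(1 + 1.1962) = 0.4553
Mx-59: 45.53%, Mx-61: 54.47%.

54.47%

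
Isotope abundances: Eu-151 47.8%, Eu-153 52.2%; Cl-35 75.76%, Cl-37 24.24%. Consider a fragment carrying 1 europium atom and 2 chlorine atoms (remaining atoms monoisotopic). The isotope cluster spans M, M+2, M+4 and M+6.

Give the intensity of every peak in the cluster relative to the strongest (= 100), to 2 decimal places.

Europium pattern (n=1): 0.4780 : 0.5220
Chlorine pattern (n=2): 0.57395776 : 0.36728448 : 0.05875776
Convolve the two distributions (both contribute in 2-u steps):
  M: 0.4780×0.57395776 = 0.274352
  M+2: 0.4780×0.36728448 + 0.5220×0.57395776 = 0.475168
  M+4: 0.4780×0.05875776 + 0.5220×0.36728448 = 0.219809
  M+6: 0.5220×0.05875776 = 0.030672
Scale to base peak (0.475168) = 100: 57.74 : 100.00 : 46.26 : 6.45

57.74 : 100.00 : 46.26 : 6.45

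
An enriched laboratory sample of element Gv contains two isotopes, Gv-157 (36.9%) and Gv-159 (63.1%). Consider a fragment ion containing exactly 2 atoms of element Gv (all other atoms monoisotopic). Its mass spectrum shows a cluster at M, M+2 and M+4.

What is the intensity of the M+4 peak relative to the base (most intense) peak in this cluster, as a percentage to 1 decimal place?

(0.369 + 0.631)^2 gives M 0.1362, M+2 0.4657, M+4 0.3982; the largest is M+2.
P(M+2) = C(2,1) × 0.369^1 × 0.631^1 = 2 × 0.3690 × 0.6310 = 0.465678 (base)
P(M+4) = C(2,2) × 0.369^0 × 0.631^2 = 1 × 1.0000 × 0.398161 = 0.398161
Relative intensity = 0.398161 / 0.465678 × 100 = 85.5

85.5%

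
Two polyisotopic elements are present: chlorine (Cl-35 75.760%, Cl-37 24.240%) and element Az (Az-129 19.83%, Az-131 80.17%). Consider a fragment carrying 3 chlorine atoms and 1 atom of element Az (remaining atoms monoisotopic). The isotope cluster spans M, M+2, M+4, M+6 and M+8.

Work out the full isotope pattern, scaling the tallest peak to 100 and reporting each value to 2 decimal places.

Chlorine pattern (n=3): 0.4348304 : 0.41738208 : 0.13354464 : 0.01424288
Element Az pattern (n=1): 0.1983 : 0.8017
Convolve the two distributions (both contribute in 2-u steps):
  M: 0.4348304×0.1983 = 0.086227
  M+2: 0.4348304×0.8017 + 0.41738208×0.1983 = 0.431370
  M+4: 0.41738208×0.8017 + 0.13354464×0.1983 = 0.361097
  M+6: 0.13354464×0.8017 + 0.01424288×0.1983 = 0.109887
  M+8: 0.01424288×0.8017 = 0.011419
Scale to base peak (0.431370) = 100: 19.99 : 100.00 : 83.71 : 25.47 : 2.65

19.99 : 100.00 : 83.71 : 25.47 : 2.65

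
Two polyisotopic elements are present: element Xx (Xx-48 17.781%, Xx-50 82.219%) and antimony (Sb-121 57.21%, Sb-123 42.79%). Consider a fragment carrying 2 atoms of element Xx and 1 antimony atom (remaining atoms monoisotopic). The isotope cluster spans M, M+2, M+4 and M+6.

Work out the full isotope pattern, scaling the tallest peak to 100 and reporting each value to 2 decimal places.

Element Xx pattern (n=2): 0.0316164 : 0.29238721 : 0.6759964
Antimony pattern (n=1): 0.5721 : 0.4279
Convolve the two distributions (both contribute in 2-u steps):
  M: 0.0316164×0.5721 = 0.018088
  M+2: 0.0316164×0.4279 + 0.29238721×0.5721 = 0.180803
  M+4: 0.29238721×0.4279 + 0.6759964×0.5721 = 0.511850
  M+6: 0.6759964×0.4279 = 0.289259
Scale to base peak (0.511850) = 100: 3.53 : 35.32 : 100.00 : 56.51

3.53 : 35.32 : 100.00 : 56.51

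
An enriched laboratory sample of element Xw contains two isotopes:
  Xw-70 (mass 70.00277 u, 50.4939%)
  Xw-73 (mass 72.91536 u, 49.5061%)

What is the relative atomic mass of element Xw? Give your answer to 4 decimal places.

Weight each isotope mass by its fractional abundance: 0.504939 × 70.00277 + 0.495061 × 72.91536
= 35.347129 + 36.097551 = 71.444680 u

71.4447 u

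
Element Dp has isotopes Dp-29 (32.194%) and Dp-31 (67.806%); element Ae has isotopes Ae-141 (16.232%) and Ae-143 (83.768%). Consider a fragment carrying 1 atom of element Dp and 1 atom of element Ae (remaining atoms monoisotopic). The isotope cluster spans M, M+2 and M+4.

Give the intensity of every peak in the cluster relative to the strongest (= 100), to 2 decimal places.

9.20 : 66.86 : 100.00

Element Dp pattern (n=1): 0.32194 : 0.67806
Element Ae pattern (n=1): 0.16232 : 0.83768
Convolve the two distributions (both contribute in 2-u steps):
  M: 0.32194×0.16232 = 0.052257
  M+2: 0.32194×0.83768 + 0.67806×0.16232 = 0.379745
  M+4: 0.67806×0.83768 = 0.567997
Scale to base peak (0.567997) = 100: 9.20 : 66.86 : 100.00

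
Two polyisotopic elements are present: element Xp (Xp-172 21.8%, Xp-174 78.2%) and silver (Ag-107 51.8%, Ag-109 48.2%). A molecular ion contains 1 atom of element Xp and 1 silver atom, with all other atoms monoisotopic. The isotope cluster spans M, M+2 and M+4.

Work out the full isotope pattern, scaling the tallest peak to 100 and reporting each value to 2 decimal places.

22.14 : 100.00 : 73.88

Element Xp pattern (n=1): 0.2180 : 0.7820
Silver pattern (n=1): 0.5180 : 0.4820
Convolve the two distributions (both contribute in 2-u steps):
  M: 0.2180×0.5180 = 0.112924
  M+2: 0.2180×0.4820 + 0.7820×0.5180 = 0.510152
  M+4: 0.7820×0.4820 = 0.376924
Scale to base peak (0.510152) = 100: 22.14 : 100.00 : 73.88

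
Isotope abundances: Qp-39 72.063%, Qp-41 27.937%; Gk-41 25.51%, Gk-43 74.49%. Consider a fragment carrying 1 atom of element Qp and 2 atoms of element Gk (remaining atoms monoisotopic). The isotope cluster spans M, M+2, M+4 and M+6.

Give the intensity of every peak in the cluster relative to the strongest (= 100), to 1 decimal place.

9.3 : 57.7 : 100.0 : 30.6

Element Qp pattern (n=1): 0.72063 : 0.27937
Element Gk pattern (n=2): 0.06507601 : 0.38004798 : 0.55487601
Convolve the two distributions (both contribute in 2-u steps):
  M: 0.72063×0.06507601 = 0.046896
  M+2: 0.72063×0.38004798 + 0.27937×0.06507601 = 0.292054
  M+4: 0.72063×0.55487601 + 0.27937×0.38004798 = 0.506034
  M+6: 0.27937×0.55487601 = 0.155016
Scale to base peak (0.506034) = 100: 9.3 : 57.7 : 100.0 : 30.6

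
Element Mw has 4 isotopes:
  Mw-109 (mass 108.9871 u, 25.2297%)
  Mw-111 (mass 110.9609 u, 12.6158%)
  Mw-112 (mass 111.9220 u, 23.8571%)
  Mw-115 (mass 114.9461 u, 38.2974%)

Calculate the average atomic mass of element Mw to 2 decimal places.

112.22 u

The abundance-weighted mean is 0.252297 × 108.9871 + 0.126158 × 110.9609 + 0.238571 × 111.9220 + 0.382974 × 114.9461
= 27.49712 + 13.99861 + 26.70134 + 44.02137 = 112.21844 u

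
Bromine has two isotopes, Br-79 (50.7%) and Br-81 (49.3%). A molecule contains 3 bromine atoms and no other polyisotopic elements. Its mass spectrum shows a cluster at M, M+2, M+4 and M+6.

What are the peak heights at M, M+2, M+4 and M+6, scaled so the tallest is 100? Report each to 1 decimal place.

34.3 : 100.0 : 97.2 : 31.5

The 3 Br atoms are independent, so intensities follow the terms of (0.507 + 0.493)^3.
P(M) = 0.507^3 = 0.130324
P(M+2) = 3 × 0.507^2 × 0.493^1 = 0.380175
P(M+4) = 3 × 0.507^1 × 0.493^2 = 0.369678
P(M+6) = 0.493^3 = 0.119823
The M+2 peak is largest (0.380175); scaling to 100 gives 34.3 : 100.0 : 97.2 : 31.5.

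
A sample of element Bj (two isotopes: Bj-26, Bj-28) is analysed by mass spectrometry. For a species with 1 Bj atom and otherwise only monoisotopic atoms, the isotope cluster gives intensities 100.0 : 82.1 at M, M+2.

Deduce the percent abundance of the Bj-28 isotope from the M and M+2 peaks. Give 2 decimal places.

45.09%

Let p = fractional abundance of Bj-26. I(M+2)/I(M) = [C(1,1)·p^0·(1−p)] / p^1 = 1·(1−p)/p = 82.1/100.0 = 0.8210
(1−p)/p = 0.8210/1 = 0.8210  ⇒  p = 1/(1 + 0.8210) = 0.5491
Bj-26: 54.91%, Bj-28: 45.09%.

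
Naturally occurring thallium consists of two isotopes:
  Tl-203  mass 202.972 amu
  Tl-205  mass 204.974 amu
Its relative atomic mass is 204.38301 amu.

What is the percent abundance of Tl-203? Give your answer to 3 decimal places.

29.520%

Writing the weighted mean with unknown fraction x of Tl-203:
202.972·x + 204.974·(1 − x) = 204.38301
(202.972 − 204.974)·x = 204.38301 − 204.974
x = -0.59099 / -2.002 = 0.29520 → 29.520% Tl-203, 70.480% Tl-205.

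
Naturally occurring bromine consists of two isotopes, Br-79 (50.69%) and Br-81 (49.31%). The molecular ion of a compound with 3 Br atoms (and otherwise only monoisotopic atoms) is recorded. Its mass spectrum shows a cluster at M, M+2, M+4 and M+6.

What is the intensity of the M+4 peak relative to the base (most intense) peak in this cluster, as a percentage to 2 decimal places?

Term probabilities: M 0.1302, M+2 0.3801, M+4 0.3698, M+6 0.1199. Base peak = M+2.
P(M+2) = C(3,1) × 0.5069^2 × 0.4931^1 = 3 × 0.25694761 × 0.4931 = 0.380103 (base)
P(M+4) = C(3,2) × 0.5069^1 × 0.4931^2 = 3 × 0.5069 × 0.24314761 = 0.369755
Relative intensity = 0.369755 / 0.380103 × 100 = 97.28

97.28%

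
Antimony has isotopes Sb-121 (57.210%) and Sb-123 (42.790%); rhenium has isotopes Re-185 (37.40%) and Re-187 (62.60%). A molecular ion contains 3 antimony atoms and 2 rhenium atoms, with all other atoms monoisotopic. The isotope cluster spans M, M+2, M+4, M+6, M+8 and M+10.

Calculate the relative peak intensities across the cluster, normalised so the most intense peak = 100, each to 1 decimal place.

Antimony pattern (n=3): 0.18724742 : 0.42015297 : 0.3142518 : 0.07834781
Rhenium pattern (n=2): 0.139876 : 0.468248 : 0.391876
Convolve the two distributions (both contribute in 2-u steps):
  M: 0.18724742×0.139876 = 0.026191
  M+2: 0.18724742×0.468248 + 0.42015297×0.139876 = 0.146448
  M+4: 0.18724742×0.391876 + 0.42015297×0.468248 + 0.3142518×0.139876 = 0.314070
  M+6: 0.42015297×0.391876 + 0.3142518×0.468248 + 0.07834781×0.139876 = 0.322755
  M+8: 0.3142518×0.391876 + 0.07834781×0.468248 = 0.159834
  M+10: 0.07834781×0.391876 = 0.030703
Scale to base peak (0.322755) = 100: 8.1 : 45.4 : 97.3 : 100.0 : 49.5 : 9.5

8.1 : 45.4 : 97.3 : 100.0 : 49.5 : 9.5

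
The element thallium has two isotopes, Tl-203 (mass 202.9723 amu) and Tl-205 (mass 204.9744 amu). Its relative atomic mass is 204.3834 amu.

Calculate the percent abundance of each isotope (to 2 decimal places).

With x = fraction of Tl-203 (so Tl-205 is 1 − x):
202.9723·x + 204.9744·(1 − x) = 204.3834
(202.9723 − 204.9744)·x = 204.3834 − 204.9744
x = -0.5910 / -2.0021 = 0.29519 → 29.52% Tl-203, 70.48% Tl-205.

Tl-203: 29.52%, Tl-205: 70.48%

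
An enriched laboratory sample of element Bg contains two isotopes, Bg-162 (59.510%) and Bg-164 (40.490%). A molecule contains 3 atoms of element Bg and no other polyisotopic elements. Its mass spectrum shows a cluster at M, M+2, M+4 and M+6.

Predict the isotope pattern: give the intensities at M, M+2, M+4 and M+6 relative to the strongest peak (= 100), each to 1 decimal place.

The 3 Bg atoms are independent, so intensities follow the terms of (0.59510 + 0.40490)^3.
P(M) = 0.59510^3 = 0.210751
P(M+2) = 3 × 0.59510^2 × 0.40490^1 = 0.430179
P(M+4) = 3 × 0.59510^1 × 0.40490^2 = 0.292689
P(M+6) = 0.40490^3 = 0.066381
The M+2 peak is largest (0.430179); scaling to 100 gives 49.0 : 100.0 : 68.0 : 15.4.

49.0 : 100.0 : 68.0 : 15.4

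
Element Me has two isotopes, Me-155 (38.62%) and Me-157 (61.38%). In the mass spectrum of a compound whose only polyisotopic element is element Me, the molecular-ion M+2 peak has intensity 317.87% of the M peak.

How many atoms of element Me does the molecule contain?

With n Me atoms, P(M+2)/P(M) = C(n,1)·p^(n−1)q / p^n = n·q/p = n · 0.6138/0.3862.
n = 3.1787 × 0.3862/0.6138 = 2.00 ≈ 2

2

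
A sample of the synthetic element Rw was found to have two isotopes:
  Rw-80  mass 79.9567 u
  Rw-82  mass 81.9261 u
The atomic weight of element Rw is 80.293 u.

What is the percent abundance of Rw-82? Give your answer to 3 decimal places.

17.076%

Writing the weighted mean with unknown fraction x of Rw-80:
79.9567·x + 81.9261·(1 − x) = 80.293
(79.9567 − 81.9261)·x = 80.293 − 81.9261
x = -1.6331 / -1.9694 = 0.82924 → 82.924% Rw-80, 17.076% Rw-82.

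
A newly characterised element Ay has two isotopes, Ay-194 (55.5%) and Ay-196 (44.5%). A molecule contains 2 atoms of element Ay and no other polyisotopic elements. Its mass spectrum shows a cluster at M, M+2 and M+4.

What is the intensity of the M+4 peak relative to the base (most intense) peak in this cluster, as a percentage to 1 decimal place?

40.1%

(0.555 + 0.445)^2 gives M 0.3080, M+2 0.4940, M+4 0.1980; the largest is M+2.
P(M+2) = C(2,1) × 0.555^1 × 0.445^1 = 2 × 0.5550 × 0.4450 = 0.493950 (base)
P(M+4) = C(2,2) × 0.555^0 × 0.445^2 = 1 × 1.0000 × 0.198025 = 0.198025
Relative intensity = 0.198025 / 0.493950 × 100 = 40.1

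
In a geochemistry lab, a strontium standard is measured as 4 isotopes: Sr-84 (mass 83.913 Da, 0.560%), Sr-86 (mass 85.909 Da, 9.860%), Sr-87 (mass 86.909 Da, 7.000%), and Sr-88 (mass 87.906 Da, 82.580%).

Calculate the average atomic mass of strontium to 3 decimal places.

Weight each isotope mass by its fractional abundance: 0.00560 × 83.913 + 0.09860 × 85.909 + 0.07000 × 86.909 + 0.82580 × 87.906
= 0.4699 + 8.4706 + 6.0836 + 72.5928 = 87.6169 Da

87.617 Da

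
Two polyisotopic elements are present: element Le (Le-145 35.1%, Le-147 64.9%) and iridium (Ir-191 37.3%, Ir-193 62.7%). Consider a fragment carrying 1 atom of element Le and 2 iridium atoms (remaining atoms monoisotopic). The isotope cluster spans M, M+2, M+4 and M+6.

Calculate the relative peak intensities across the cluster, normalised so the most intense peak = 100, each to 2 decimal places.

Element Le pattern (n=1): 0.3510 : 0.6490
Iridium pattern (n=2): 0.139129 : 0.467742 : 0.393129
Convolve the two distributions (both contribute in 2-u steps):
  M: 0.3510×0.139129 = 0.048834
  M+2: 0.3510×0.467742 + 0.6490×0.139129 = 0.254472
  M+4: 0.3510×0.393129 + 0.6490×0.467742 = 0.441553
  M+6: 0.6490×0.393129 = 0.255141
Scale to base peak (0.441553) = 100: 11.06 : 57.63 : 100.00 : 57.78

11.06 : 57.63 : 100.00 : 57.78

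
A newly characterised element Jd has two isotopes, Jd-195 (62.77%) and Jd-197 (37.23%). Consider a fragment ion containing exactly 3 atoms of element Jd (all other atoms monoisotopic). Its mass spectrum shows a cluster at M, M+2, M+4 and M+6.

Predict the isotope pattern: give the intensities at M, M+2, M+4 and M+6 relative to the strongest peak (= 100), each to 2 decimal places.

Each Jd atom is independently Jd-195 (p = 0.6277) or Jd-197 (q = 0.3723); the cluster is the binomial expansion (p + q)^3.
P(M) = 0.6277^3 = 0.247318
P(M+2) = 3 × 0.6277^2 × 0.3723^1 = 0.440067
P(M+4) = 3 × 0.6277^1 × 0.3723^2 = 0.261011
P(M+6) = 0.3723^3 = 0.051603
The M+2 peak is largest (0.440067); scaling to 100 gives 56.20 : 100.00 : 59.31 : 11.73.

56.20 : 100.00 : 59.31 : 11.73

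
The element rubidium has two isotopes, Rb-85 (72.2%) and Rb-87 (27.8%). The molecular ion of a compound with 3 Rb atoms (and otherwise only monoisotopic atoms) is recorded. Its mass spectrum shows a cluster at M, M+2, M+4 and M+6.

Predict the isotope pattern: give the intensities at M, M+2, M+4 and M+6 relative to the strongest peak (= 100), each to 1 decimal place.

Expanding (0.722 + 0.278)^3:
P(M) = 0.722^3 = 0.376367
P(M+2) = 3 × 0.722^2 × 0.278^1 = 0.434751
P(M+4) = 3 × 0.722^1 × 0.278^2 = 0.167397
P(M+6) = 0.278^3 = 0.021485
The M+2 peak is largest (0.434751); scaling to 100 gives 86.6 : 100.0 : 38.5 : 4.9.

86.6 : 100.0 : 38.5 : 4.9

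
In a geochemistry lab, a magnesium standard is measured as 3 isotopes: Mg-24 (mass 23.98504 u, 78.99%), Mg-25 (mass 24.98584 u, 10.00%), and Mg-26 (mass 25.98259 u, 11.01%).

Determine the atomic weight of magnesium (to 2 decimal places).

The abundance-weighted mean is 0.7899 × 23.98504 + 0.1000 × 24.98584 + 0.1101 × 25.98259
= 18.945783 + 2.498584 + 2.860683 = 24.305050 u

24.31 u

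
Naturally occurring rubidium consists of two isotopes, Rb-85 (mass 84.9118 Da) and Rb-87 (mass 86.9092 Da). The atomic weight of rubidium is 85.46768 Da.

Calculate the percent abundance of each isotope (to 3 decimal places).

Rb-85: 72.170%, Rb-87: 27.830%

Writing the weighted mean with unknown fraction x of Rb-85:
84.9118·x + 86.9092·(1 − x) = 85.46768
(84.9118 − 86.9092)·x = 85.46768 − 86.9092
x = -1.44152 / -1.9974 = 0.72170 → 72.170% Rb-85, 27.830% Rb-87.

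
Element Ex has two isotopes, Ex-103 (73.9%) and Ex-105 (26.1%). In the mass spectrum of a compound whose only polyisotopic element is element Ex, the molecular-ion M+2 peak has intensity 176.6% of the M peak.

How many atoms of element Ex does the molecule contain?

For n independent Ex atoms, I(M+2)/I(M) = n · (abundance Ex-105) / (abundance Ex-103) = n · 0.261/0.739.
n = 1.766 × 0.739/0.261 = 5.00 ≈ 5

5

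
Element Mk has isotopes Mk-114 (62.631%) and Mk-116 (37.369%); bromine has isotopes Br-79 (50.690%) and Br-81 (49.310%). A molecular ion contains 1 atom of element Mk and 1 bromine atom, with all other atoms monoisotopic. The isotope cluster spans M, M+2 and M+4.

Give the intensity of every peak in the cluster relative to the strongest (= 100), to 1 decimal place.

Element Mk pattern (n=1): 0.62631 : 0.37369
Bromine pattern (n=1): 0.5069 : 0.4931
Convolve the two distributions (both contribute in 2-u steps):
  M: 0.62631×0.5069 = 0.317477
  M+2: 0.62631×0.4931 + 0.37369×0.5069 = 0.498257
  M+4: 0.37369×0.4931 = 0.184267
Scale to base peak (0.498257) = 100: 63.7 : 100.0 : 37.0

63.7 : 100.0 : 37.0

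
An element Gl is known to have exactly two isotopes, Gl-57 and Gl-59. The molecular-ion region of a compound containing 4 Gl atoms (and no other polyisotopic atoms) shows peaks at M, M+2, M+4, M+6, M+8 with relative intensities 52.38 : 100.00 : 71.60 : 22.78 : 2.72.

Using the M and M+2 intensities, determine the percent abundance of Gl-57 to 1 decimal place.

Write p for the Gl-57 fraction. I(M+2)/I(M) = [C(4,1)·p^3·(1−p)] / p^4 = 4·(1−p)/p = 100.00/52.38 = 1.9091
(1−p)/p = 1.9091/4 = 0.4773  ⇒  p = 1/(1 + 0.4773) = 0.6769
Gl-57: 67.7%, Gl-59: 32.3%.

67.7%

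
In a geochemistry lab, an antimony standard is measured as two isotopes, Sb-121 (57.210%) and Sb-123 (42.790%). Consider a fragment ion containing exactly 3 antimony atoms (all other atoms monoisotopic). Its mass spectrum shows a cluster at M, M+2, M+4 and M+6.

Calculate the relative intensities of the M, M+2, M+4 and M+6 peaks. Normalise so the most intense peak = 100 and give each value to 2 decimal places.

44.57 : 100.00 : 74.79 : 18.65

Each Sb atom is independently Sb-121 (p = 0.57210) or Sb-123 (q = 0.42790); the cluster is the binomial expansion (p + q)^3.
P(M) = 0.57210^3 = 0.187247
P(M+2) = 3 × 0.57210^2 × 0.42790^1 = 0.420153
P(M+4) = 3 × 0.57210^1 × 0.42790^2 = 0.314252
P(M+6) = 0.42790^3 = 0.078348
The M+2 peak is largest (0.420153); scaling to 100 gives 44.57 : 100.00 : 74.79 : 18.65.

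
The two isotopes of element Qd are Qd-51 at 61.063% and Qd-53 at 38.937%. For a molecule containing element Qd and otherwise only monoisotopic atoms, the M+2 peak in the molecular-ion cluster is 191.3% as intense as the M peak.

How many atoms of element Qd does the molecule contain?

3

For n independent Qd atoms, I(M+2)/I(M) = n · (abundance Qd-53) / (abundance Qd-51) = n · 0.38937/0.61063.
n = 1.913 × 0.61063/0.38937 = 3.00 ≈ 3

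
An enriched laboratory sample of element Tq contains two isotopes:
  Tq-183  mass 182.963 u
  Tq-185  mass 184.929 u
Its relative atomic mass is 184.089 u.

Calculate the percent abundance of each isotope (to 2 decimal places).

Let x be the fractional abundance of Tq-183; then Tq-185 has abundance 1 − x.
182.963·x + 184.929·(1 − x) = 184.089
(182.963 − 184.929)·x = 184.089 − 184.929
x = -0.840 / -1.966 = 0.42726 → 42.73% Tq-183, 57.27% Tq-185.

Tq-183: 42.73%, Tq-185: 57.27%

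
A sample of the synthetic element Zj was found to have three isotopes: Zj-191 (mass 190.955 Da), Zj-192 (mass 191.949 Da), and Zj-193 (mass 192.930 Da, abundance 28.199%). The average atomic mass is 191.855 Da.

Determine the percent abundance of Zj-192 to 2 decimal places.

34.51%

The remaining 71.801% is split between Zj-191 (fraction x) and Zj-192 (fraction 0.71801 − x).
Substituting: 190.955x + 191.949(0.71801 − x) = 137.4506693
(190.955 − 191.949)x = -0.37063219  ⇒  x = 0.37287, y = 0.34514
Zj-191: 37.29%, Zj-192: 34.51%.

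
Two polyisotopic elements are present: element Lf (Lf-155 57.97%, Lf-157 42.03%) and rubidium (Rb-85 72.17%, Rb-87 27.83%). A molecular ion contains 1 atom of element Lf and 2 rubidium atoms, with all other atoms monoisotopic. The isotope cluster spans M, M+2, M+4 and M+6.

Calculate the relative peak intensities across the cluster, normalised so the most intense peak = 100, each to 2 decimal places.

66.83 : 100.00 : 47.31 : 7.21

Element Lf pattern (n=1): 0.5797 : 0.4203
Rubidium pattern (n=2): 0.52085089 : 0.40169822 : 0.07745089
Convolve the two distributions (both contribute in 2-u steps):
  M: 0.5797×0.52085089 = 0.301937
  M+2: 0.5797×0.40169822 + 0.4203×0.52085089 = 0.451778
  M+4: 0.5797×0.07745089 + 0.4203×0.40169822 = 0.213732
  M+6: 0.4203×0.07745089 = 0.032553
Scale to base peak (0.451778) = 100: 66.83 : 100.00 : 47.31 : 7.21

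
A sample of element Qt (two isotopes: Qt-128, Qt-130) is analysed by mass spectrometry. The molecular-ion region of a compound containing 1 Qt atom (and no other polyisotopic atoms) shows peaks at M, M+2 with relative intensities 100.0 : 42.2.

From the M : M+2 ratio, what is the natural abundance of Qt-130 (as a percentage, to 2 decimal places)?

Let p = fractional abundance of Qt-128. I(M+2)/I(M) = [C(1,1)·p^0·(1−p)] / p^1 = 1·(1−p)/p = 42.2/100.0 = 0.4220
(1−p)/p = 0.4220/1 = 0.4220  ⇒  p = 1/(1 + 0.4220) = 0.7032
Qt-128: 70.32%, Qt-130: 29.68%.

29.68%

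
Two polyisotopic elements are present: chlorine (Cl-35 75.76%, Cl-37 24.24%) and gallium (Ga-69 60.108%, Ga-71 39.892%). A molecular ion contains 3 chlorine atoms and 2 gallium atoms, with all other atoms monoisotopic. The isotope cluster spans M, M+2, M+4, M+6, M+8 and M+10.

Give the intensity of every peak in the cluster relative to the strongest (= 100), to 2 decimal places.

43.72 : 100.00 : 88.39 : 37.74 : 7.82 : 0.63

Chlorine pattern (n=3): 0.4348304 : 0.41738208 : 0.13354464 : 0.01424288
Gallium pattern (n=2): 0.36129717 : 0.47956567 : 0.15913717
Convolve the two distributions (both contribute in 2-u steps):
  M: 0.4348304×0.36129717 = 0.157103
  M+2: 0.4348304×0.47956567 + 0.41738208×0.36129717 = 0.359329
  M+4: 0.4348304×0.15913717 + 0.41738208×0.47956567 + 0.13354464×0.36129717 = 0.317609
  M+6: 0.41738208×0.15913717 + 0.13354464×0.47956567 + 0.01424288×0.36129717 = 0.135610
  M+8: 0.13354464×0.15913717 + 0.01424288×0.47956567 = 0.028082
  M+10: 0.01424288×0.15913717 = 0.002267
Scale to base peak (0.359329) = 100: 43.72 : 100.00 : 88.39 : 37.74 : 7.82 : 0.63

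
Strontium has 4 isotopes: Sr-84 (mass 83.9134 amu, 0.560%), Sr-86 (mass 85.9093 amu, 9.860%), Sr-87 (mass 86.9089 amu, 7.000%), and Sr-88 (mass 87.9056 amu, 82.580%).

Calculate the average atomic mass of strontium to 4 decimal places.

The abundance-weighted mean is 0.00560 × 83.9134 + 0.09860 × 85.9093 + 0.07000 × 86.9089 + 0.82580 × 87.9056
= 0.46992 + 8.47066 + 6.08362 + 72.59244 = 87.61664 amu

87.6166 amu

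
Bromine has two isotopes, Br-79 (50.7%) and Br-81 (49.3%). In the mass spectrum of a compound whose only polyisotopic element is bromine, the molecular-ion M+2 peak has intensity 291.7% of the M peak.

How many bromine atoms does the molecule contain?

With n Br atoms, P(M+2)/P(M) = C(n,1)·p^(n−1)q / p^n = n·q/p = n · 0.493/0.507.
n = 2.917 × 0.507/0.493 = 3.00 ≈ 3

3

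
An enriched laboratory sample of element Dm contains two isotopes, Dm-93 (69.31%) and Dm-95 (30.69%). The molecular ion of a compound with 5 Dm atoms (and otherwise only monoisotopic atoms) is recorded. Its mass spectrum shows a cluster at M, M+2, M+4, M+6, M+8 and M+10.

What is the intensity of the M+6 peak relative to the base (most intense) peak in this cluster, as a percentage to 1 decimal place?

39.2%

Binomial terms of (0.6931 + 0.3069)^5: M 0.1599, M+2 0.3541, M+4 0.3136, M+6 0.1389, M+8 0.0307, M+10 0.0027 → M+2 is the base peak.
P(M+2) = C(5,1) × 0.6931^4 × 0.3069^1 = 5 × 0.23077226 × 0.3069 = 0.354120 (base)
P(M+6) = C(5,3) × 0.6931^2 × 0.3069^3 = 10 × 0.48038761 × 0.02890618 = 0.138862
Relative intensity = 0.138862 / 0.354120 × 100 = 39.2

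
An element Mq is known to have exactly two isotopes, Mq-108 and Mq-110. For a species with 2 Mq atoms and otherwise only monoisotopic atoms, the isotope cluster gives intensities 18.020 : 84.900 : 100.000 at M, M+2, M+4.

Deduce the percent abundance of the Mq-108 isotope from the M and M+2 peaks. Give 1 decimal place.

29.8%

Let p = fractional abundance of Mq-108. I(M+2)/I(M) = [C(2,1)·p^1·(1−p)] / p^2 = 2·(1−p)/p = 84.900/18.020 = 4.7114
(1−p)/p = 4.7114/2 = 2.3557  ⇒  p = 1/(1 + 2.3557) = 0.2980
Mq-108: 29.8%, Mq-110: 70.2%.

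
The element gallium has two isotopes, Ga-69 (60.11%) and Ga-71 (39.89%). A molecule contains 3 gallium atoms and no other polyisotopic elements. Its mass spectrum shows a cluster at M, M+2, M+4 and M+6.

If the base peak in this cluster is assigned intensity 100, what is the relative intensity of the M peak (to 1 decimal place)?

Term probabilities: M 0.2172, M+2 0.4324, M+4 0.2869, M+6 0.0635. Base peak = M+2.
P(M+2) = C(3,1) × 0.6011^2 × 0.3989^1 = 3 × 0.36132121 × 0.3989 = 0.432393 (base)
P(M) = C(3,0) × 0.6011^3 × 0.3989^0 = 1 × 0.21719018 × 1.0000 = 0.217190
Relative intensity = 0.217190 / 0.432393 × 100 = 50.2

50.2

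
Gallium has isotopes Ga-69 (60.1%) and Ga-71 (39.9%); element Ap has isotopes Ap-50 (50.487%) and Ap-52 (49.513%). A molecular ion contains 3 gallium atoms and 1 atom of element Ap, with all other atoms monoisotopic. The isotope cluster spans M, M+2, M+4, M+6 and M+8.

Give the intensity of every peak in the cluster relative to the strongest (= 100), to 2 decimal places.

Gallium pattern (n=3): 0.2170818 : 0.4323576 : 0.2870394 : 0.0635212
Element Ap pattern (n=1): 0.50487 : 0.49513
Convolve the two distributions (both contribute in 2-u steps):
  M: 0.2170818×0.50487 = 0.109598
  M+2: 0.2170818×0.49513 + 0.4323576×0.50487 = 0.325768
  M+4: 0.4323576×0.49513 + 0.2870394×0.50487 = 0.358991
  M+6: 0.2870394×0.49513 + 0.0635212×0.50487 = 0.174192
  M+8: 0.0635212×0.49513 = 0.031451
Scale to base peak (0.358991) = 100: 30.53 : 90.75 : 100.00 : 48.52 : 8.76

30.53 : 90.75 : 100.00 : 48.52 : 8.76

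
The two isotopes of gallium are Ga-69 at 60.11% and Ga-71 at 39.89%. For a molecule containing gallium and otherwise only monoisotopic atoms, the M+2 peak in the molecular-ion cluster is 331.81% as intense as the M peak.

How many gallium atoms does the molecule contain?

5

With n Ga atoms, P(M+2)/P(M) = C(n,1)·p^(n−1)q / p^n = n·q/p = n · 0.3989/0.6011.
n = 3.3181 × 0.6011/0.3989 = 5.00 ≈ 5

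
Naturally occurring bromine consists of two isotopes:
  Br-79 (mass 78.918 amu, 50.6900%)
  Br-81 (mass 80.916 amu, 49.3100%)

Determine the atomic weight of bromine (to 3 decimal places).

Weight each isotope mass by its fractional abundance: 0.506900 × 78.918 + 0.493100 × 80.916
= 40.0035 + 39.8997 = 79.9032 amu

79.903 amu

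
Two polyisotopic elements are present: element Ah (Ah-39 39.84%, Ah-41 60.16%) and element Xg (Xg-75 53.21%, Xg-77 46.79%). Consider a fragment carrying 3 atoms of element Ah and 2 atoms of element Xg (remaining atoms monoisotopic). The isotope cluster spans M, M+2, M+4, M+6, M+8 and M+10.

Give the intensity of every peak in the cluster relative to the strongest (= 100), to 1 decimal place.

5.3 : 33.1 : 82.1 : 100.0 : 59.8 : 14.0

Element Ah pattern (n=3): 0.06323507 : 0.28646248 : 0.43256984 : 0.21773261
Element Xg pattern (n=2): 0.28313041 : 0.49793918 : 0.21893041
Convolve the two distributions (both contribute in 2-u steps):
  M: 0.06323507×0.28313041 = 0.017904
  M+2: 0.06323507×0.49793918 + 0.28646248×0.28313041 = 0.112593
  M+4: 0.06323507×0.21893041 + 0.28646248×0.49793918 + 0.43256984×0.28313041 = 0.278959
  M+6: 0.28646248×0.21893041 + 0.43256984×0.49793918 + 0.21773261×0.28313041 = 0.339756
  M+8: 0.43256984×0.21893041 + 0.21773261×0.49793918 = 0.203120
  M+10: 0.21773261×0.21893041 = 0.047668
Scale to base peak (0.339756) = 100: 5.3 : 33.1 : 82.1 : 100.0 : 59.8 : 14.0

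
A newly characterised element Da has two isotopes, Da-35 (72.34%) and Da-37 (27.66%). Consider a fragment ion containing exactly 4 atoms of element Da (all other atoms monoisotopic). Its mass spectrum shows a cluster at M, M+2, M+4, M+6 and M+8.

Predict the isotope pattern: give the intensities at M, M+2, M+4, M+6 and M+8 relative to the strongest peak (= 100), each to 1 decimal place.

The 4 Da atoms are independent, so intensities follow the terms of (0.7234 + 0.2766)^4.
P(M) = 0.7234^4 = 0.273851
P(M+2) = 4 × 0.7234^3 × 0.2766^1 = 0.418840
P(M+4) = 6 × 0.7234^2 × 0.2766^2 = 0.240222
P(M+6) = 4 × 0.7234^1 × 0.2766^3 = 0.061234
P(M+8) = 0.2766^4 = 0.005853
The M+2 peak is largest (0.418840); scaling to 100 gives 65.4 : 100.0 : 57.4 : 14.6 : 1.4.

65.4 : 100.0 : 57.4 : 14.6 : 1.4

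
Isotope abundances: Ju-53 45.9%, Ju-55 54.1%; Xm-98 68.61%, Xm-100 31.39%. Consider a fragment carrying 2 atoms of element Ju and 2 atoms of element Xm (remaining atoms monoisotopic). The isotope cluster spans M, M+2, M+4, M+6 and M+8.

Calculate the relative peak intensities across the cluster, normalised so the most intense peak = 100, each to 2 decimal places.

Element Ju pattern (n=2): 0.210681 : 0.496638 : 0.292681
Element Xm pattern (n=2): 0.47073321 : 0.43073358 : 0.09853321
Convolve the two distributions (both contribute in 2-u steps):
  M: 0.210681×0.47073321 = 0.099175
  M+2: 0.210681×0.43073358 + 0.496638×0.47073321 = 0.324531
  M+4: 0.210681×0.09853321 + 0.496638×0.43073358 + 0.292681×0.47073321 = 0.372452
  M+6: 0.496638×0.09853321 + 0.292681×0.43073358 = 0.175003
  M+8: 0.292681×0.09853321 = 0.028839
Scale to base peak (0.372452) = 100: 26.63 : 87.13 : 100.00 : 46.99 : 7.74

26.63 : 87.13 : 100.00 : 46.99 : 7.74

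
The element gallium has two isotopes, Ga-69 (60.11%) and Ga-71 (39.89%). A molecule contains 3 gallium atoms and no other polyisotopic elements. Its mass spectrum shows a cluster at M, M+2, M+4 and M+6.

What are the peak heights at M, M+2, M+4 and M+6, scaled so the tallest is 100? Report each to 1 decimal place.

50.2 : 100.0 : 66.4 : 14.7

The 3 Ga atoms are independent, so intensities follow the terms of (0.6011 + 0.3989)^3.
P(M) = 0.6011^3 = 0.217190
P(M+2) = 3 × 0.6011^2 × 0.3989^1 = 0.432393
P(M+4) = 3 × 0.6011^1 × 0.3989^2 = 0.286943
P(M+6) = 0.3989^3 = 0.063473
The M+2 peak is largest (0.432393); scaling to 100 gives 50.2 : 100.0 : 66.4 : 14.7.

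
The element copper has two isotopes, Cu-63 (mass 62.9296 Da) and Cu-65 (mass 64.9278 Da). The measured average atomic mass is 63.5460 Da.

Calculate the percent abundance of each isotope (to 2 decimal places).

With x = fraction of Cu-63 (so Cu-65 is 1 − x):
62.9296·x + 64.9278·(1 − x) = 63.5460
(62.9296 − 64.9278)·x = 63.5460 − 64.9278
x = -1.3818 / -1.9982 = 0.69152 → 69.15% Cu-63, 30.85% Cu-65.

Cu-63: 69.15%, Cu-65: 30.85%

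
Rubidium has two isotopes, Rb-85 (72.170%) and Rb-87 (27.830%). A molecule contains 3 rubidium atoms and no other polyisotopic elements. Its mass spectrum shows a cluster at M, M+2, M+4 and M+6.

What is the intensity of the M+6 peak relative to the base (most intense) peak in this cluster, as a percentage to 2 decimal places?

(0.72170 + 0.27830)^3 gives M 0.3759, M+2 0.4349, M+4 0.1677, M+6 0.0216; the largest is M+2.
P(M+2) = C(3,1) × 0.72170^2 × 0.27830^1 = 3 × 0.52085089 × 0.2783 = 0.434858 (base)
P(M+6) = C(3,3) × 0.72170^0 × 0.27830^3 = 1 × 1.0000 × 0.02155458 = 0.021555
Relative intensity = 0.021555 / 0.434858 × 100 = 4.96

4.96%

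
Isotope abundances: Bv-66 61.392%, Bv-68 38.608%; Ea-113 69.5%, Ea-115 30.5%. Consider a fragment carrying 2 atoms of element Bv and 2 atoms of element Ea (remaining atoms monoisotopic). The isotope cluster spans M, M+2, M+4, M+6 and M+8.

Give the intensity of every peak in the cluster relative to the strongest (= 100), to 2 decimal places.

Element Bv pattern (n=2): 0.37689777 : 0.47404447 : 0.14905777
Element Ea pattern (n=2): 0.483025 : 0.42395 : 0.093025
Convolve the two distributions (both contribute in 2-u steps):
  M: 0.37689777×0.483025 = 0.182051
  M+2: 0.37689777×0.42395 + 0.47404447×0.483025 = 0.388761
  M+4: 0.37689777×0.093025 + 0.47404447×0.42395 + 0.14905777×0.483025 = 0.308031
  M+6: 0.47404447×0.093025 + 0.14905777×0.42395 = 0.107291
  M+8: 0.14905777×0.093025 = 0.013866
Scale to base peak (0.388761) = 100: 46.83 : 100.00 : 79.23 : 27.60 : 3.57

46.83 : 100.00 : 79.23 : 27.60 : 3.57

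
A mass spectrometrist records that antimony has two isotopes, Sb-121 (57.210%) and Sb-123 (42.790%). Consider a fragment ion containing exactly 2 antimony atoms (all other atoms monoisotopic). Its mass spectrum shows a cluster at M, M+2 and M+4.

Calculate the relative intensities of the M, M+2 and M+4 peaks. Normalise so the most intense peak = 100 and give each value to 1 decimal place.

Each Sb atom is independently Sb-121 (p = 0.57210) or Sb-123 (q = 0.42790); the cluster is the binomial expansion (p + q)^2.
P(M) = 0.57210^2 = 0.327298
P(M+2) = 2 × 0.57210^1 × 0.42790^1 = 0.489603
P(M+4) = 0.42790^2 = 0.183098
The M+2 peak is largest (0.489603); scaling to 100 gives 66.8 : 100.0 : 37.4.

66.8 : 100.0 : 37.4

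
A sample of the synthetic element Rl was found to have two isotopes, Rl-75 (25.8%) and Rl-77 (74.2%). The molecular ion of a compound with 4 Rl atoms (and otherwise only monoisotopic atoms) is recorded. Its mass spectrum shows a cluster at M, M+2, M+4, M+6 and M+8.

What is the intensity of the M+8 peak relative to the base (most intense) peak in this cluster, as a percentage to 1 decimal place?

Binomial terms of (0.258 + 0.742)^4: M 0.0044, M+2 0.0510, M+4 0.2199, M+6 0.4216, M+8 0.3031 → M+6 is the base peak.
P(M+6) = C(4,3) × 0.258^1 × 0.742^3 = 4 × 0.2580 × 0.40851849 = 0.421591 (base)
P(M+8) = C(4,4) × 0.258^0 × 0.742^4 = 1 × 1.0000 × 0.30312072 = 0.303121
Relative intensity = 0.303121 / 0.421591 × 100 = 71.9

71.9%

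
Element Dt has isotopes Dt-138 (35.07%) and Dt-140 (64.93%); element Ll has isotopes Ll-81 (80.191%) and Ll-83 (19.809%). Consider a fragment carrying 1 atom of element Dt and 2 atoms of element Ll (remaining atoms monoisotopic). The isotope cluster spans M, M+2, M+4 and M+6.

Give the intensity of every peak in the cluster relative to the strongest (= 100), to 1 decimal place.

Element Dt pattern (n=1): 0.3507 : 0.6493
Element Ll pattern (n=2): 0.64305965 : 0.3177007 : 0.03923965
Convolve the two distributions (both contribute in 2-u steps):
  M: 0.3507×0.64305965 = 0.225521
  M+2: 0.3507×0.3177007 + 0.6493×0.64305965 = 0.528956
  M+4: 0.3507×0.03923965 + 0.6493×0.3177007 = 0.220044
  M+6: 0.6493×0.03923965 = 0.025478
Scale to base peak (0.528956) = 100: 42.6 : 100.0 : 41.6 : 4.8

42.6 : 100.0 : 41.6 : 4.8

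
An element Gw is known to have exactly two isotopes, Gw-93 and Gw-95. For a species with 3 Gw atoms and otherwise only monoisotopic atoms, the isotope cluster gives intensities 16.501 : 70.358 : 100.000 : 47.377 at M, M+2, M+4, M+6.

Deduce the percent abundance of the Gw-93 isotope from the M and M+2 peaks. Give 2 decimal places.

If p is the fraction of Gw that is Gw-93, then I(M+2)/I(M) = [C(3,1)·p^2·(1−p)] / p^3 = 3·(1−p)/p = 70.358/16.501 = 4.2639
(1−p)/p = 4.2639/3 = 1.4213  ⇒  p = 1/(1 + 1.4213) = 0.4130
Gw-93: 41.30%, Gw-95: 58.70%.

41.30%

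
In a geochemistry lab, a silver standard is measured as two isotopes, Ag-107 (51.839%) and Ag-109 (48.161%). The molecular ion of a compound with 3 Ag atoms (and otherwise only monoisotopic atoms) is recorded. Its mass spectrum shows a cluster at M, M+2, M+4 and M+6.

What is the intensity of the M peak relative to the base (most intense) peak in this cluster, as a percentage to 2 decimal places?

35.88%

(0.51839 + 0.48161)^3 gives M 0.1393, M+2 0.3883, M+4 0.3607, M+6 0.1117; the largest is M+2.
P(M+2) = C(3,1) × 0.51839^2 × 0.48161^1 = 3 × 0.26872819 × 0.48161 = 0.388267 (base)
P(M) = C(3,0) × 0.51839^3 × 0.48161^0 = 1 × 0.13930601 × 1.0000 = 0.139306
Relative intensity = 0.139306 / 0.388267 × 100 = 35.88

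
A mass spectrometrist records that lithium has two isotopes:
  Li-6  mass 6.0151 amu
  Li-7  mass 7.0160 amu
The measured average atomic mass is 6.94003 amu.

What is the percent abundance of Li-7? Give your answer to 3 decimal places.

92.410%

With x = fraction of Li-6 (so Li-7 is 1 − x):
6.0151·x + 7.0160·(1 − x) = 6.94003
(6.0151 − 7.0160)·x = 6.94003 − 7.0160
x = -0.07597 / -1.0009 = 0.07590 → 7.590% Li-6, 92.410% Li-7.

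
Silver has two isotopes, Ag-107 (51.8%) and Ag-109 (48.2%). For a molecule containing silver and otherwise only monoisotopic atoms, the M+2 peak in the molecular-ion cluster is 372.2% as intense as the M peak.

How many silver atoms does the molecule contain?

4

With n Ag atoms, P(M+2)/P(M) = C(n,1)·p^(n−1)q / p^n = n·q/p = n · 0.482/0.518.
n = 3.722 × 0.518/0.482 = 4.00 ≈ 4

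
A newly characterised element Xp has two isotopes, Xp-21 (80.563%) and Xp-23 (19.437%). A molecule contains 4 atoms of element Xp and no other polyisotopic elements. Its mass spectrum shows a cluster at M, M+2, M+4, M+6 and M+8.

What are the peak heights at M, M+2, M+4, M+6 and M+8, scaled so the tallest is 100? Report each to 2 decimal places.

Expanding (0.80563 + 0.19437)^4:
P(M) = 0.80563^4 = 0.421253
P(M+2) = 4 × 0.80563^3 × 0.19437^1 = 0.406533
P(M+4) = 6 × 0.80563^2 × 0.19437^2 = 0.147123
P(M+6) = 4 × 0.80563^1 × 0.19437^3 = 0.023664
P(M+8) = 0.19437^4 = 0.001427
The M peak is largest (0.421253); scaling to 100 gives 100.00 : 96.51 : 34.93 : 5.62 : 0.34.

100.00 : 96.51 : 34.93 : 5.62 : 0.34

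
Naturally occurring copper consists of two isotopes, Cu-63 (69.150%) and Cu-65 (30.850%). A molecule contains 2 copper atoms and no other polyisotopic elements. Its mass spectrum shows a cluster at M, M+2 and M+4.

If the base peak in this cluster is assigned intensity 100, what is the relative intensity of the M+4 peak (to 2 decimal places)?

Term probabilities: M 0.4782, M+2 0.4267, M+4 0.0952. Base peak = M.
P(M) = C(2,0) × 0.69150^2 × 0.30850^0 = 1 × 0.47817225 × 1.0000 = 0.478172 (base)
P(M+4) = C(2,2) × 0.69150^0 × 0.30850^2 = 1 × 1.0000 × 0.09517225 = 0.095172
Relative intensity = 0.095172 / 0.478172 × 100 = 19.90

19.90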